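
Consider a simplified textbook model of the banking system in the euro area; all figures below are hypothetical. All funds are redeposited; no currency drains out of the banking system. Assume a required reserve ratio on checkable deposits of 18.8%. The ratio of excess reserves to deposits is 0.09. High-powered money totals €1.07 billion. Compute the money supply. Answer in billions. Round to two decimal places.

The money multiplier is m = 1 / (rr + e) = 1 / (0.188 + 0.09) ≈ 3.5971.
So M = m × MB = 3.5971 × 1.07 ≈ 3.8489 billion.

€3.85 billion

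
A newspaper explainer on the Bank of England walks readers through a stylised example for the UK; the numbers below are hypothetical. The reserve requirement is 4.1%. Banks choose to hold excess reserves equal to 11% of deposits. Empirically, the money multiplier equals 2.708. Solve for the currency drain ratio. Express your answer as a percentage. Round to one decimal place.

34.6%

Using m = 2.708. From m = (1 + c)/(c + rr + e), rearranging gives 1 + c = m·(c + rr + e), so c·(1 − m) = m·(rr + e) − 1.
Hence c = [m·(rr + e) − 1]/(1 − m) = [2.708 × (0.041 + 0.11) − 1] / (1 − 2.708) ≈ 0.346073.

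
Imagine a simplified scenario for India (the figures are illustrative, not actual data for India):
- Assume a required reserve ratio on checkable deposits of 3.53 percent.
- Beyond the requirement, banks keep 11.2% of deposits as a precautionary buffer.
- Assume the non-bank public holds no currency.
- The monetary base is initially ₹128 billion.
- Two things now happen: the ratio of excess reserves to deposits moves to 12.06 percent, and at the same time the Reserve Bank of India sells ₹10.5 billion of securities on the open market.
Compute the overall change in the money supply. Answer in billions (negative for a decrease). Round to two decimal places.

Before: m₁ = 1 / (0.0353 + 0.112) ≈ 6.788866, MB₁ = 128, so M₁ = 6.788866 × 128 ≈ 868.9748 billion.
After: m₂ = 1 / (0.0353 + 0.1206) ≈ 6.414368, MB₂ = 128 − 10.5 = 117.5, so M₂ = 6.414368 × 117.5 ≈ 753.6882 billion.
ΔM = M₂ − M₁ = 753.6882 − 868.9748 = -115.2866 billion.

-115.29 billion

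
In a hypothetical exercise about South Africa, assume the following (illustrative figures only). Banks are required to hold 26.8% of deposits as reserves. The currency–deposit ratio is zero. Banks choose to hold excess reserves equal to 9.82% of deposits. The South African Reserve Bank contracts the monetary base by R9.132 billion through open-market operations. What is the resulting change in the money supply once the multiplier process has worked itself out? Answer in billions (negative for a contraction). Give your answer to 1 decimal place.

-24.9 billion

The money multiplier is m = 1 / (rr + e) = 1 / (0.268 + 0.0982) ≈ 2.7307.
The sale removes 9.132 billion of base, so ΔM = m × ΔMB = 2.7307 × (−9.132) ≈ -24.9368 billion.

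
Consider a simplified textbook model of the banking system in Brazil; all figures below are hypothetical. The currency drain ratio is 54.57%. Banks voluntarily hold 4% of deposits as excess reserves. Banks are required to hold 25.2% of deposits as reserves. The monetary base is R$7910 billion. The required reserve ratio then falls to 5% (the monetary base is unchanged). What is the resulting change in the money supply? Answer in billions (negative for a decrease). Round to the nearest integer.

R$4638 billion

Initially m₁ = (1 + 0.5457) / (0.252 + 0.04 + 0.5457) ≈ 1.84517, so M₁ = 1.84517 × 7910 = 14595.2947 billion.
After the change m₂ = (1 + 0.5457) / (0.05 + 0.04 + 0.5457) ≈ 2.43149, so M₂ = 2.43149 × 7910 = 19233.0859 billion.
ΔM = M₂ − M₁ = 19233.0859 − 14595.2947 = 4637.7912 billion.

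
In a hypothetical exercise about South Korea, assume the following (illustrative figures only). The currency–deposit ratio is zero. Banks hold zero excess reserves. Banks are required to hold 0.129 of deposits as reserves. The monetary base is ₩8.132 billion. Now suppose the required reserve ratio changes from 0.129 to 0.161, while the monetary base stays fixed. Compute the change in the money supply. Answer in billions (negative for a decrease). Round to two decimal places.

Initially m₁ = 1 / (0.129) ≈ 7.7519, so M₁ = 7.7519 × 8.132 ≈ 63.0385 billion.
After the change m₂ = 1 / (0.161) ≈ 6.2112, so M₂ = 6.2112 × 8.132 ≈ 50.5095 billion.
ΔM = M₂ − M₁ = 50.5095 − 63.0385 = -12.529 billion.

-12.53 billion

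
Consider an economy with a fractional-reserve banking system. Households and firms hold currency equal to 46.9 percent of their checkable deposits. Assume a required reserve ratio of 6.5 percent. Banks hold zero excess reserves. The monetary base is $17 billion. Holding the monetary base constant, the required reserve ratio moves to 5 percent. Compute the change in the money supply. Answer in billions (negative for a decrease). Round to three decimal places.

$1.352 billion

Initially m₁ = (1 + 0.469) / (0.065 + 0.469) ≈ 2.750936, so M₁ = 2.750936 × 17 ≈ 46.7659 billion.
After the change m₂ = (1 + 0.469) / (0.05 + 0.469) ≈ 2.830443, so M₂ = 2.830443 × 17 ≈ 48.1175 billion.
ΔM = M₂ − M₁ = 48.1175 − 46.7659 = 1.3516 billion.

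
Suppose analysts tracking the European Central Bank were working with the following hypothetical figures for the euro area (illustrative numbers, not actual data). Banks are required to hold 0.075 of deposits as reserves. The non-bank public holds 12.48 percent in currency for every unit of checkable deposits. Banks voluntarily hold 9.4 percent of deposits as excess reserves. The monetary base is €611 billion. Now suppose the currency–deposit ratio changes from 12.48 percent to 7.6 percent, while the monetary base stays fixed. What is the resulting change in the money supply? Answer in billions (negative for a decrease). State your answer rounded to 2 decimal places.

Initially m₁ = (1 + 0.1248) / (0.075 + 0.094 + 0.1248) ≈ 3.828455, so M₁ = 3.828455 × 611 ≈ 2339.186 billion.
After the change m₂ = (1 + 0.076) / (0.075 + 0.094 + 0.076) ≈ 4.391837, so M₂ = 4.391837 × 611 ≈ 2683.4124 billion.
ΔM = M₂ − M₁ = 2683.4124 − 2339.186 = 344.2264 billion.

€344.23 billion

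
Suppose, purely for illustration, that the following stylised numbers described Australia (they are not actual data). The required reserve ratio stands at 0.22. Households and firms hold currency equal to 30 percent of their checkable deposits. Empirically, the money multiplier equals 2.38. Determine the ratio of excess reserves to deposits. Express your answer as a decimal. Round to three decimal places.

Using m = 2.38. Since m = (1 + c)/(c + rr + e), the denominator satisfies c + rr + e = (1 + c)/m = (1 + 0.3) / 2.38 ≈ 0.546218.
With c = 0.3 and rr = 0.22, the ratio of excess reserves to deposits is 0.546218 − 0.3 − 0.22 = 0.026218.

0.026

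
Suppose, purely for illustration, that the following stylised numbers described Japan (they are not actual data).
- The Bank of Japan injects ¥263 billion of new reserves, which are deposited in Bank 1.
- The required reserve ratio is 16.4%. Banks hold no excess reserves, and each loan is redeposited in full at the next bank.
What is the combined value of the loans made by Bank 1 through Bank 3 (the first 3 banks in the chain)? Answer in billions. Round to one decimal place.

Bank i lends (1 − rr)^i of the original deposit: Bank 1 lends 263·0.8360 = 219.8680, Bank 2 lends 263·0.8360² ≈ 183.8096, and so on.
Summing a geometric series: total = 263·[0.8360·(1 − 0.8360^3) / (1 − 0.8360)] ≈ 557.3425 billion.

¥557.3 billion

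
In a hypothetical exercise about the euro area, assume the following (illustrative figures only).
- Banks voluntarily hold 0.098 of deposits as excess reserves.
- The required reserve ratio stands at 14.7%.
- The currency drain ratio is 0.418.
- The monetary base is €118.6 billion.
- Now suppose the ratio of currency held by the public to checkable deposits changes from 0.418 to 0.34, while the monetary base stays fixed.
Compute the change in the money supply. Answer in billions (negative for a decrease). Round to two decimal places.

€18.01 billion

Initially m₁ = (1 + 0.418) / (0.147 + 0.098 + 0.418) ≈ 2.138763, so M₁ = 2.138763 × 118.6 ≈ 253.6573 billion.
After the change m₂ = (1 + 0.34) / (0.147 + 0.098 + 0.34) ≈ 2.290598, so M₂ = 2.290598 × 118.6 ≈ 271.6649 billion.
ΔM = M₂ − M₁ = 271.6649 − 253.6573 = 18.0076 billion.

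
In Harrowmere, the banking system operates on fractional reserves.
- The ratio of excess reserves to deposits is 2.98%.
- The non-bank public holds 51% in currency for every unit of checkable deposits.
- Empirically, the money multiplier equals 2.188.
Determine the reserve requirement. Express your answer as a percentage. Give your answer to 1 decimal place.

Using m = 2.188. Since m = (1 + c)/(c + rr + e), the denominator satisfies c + rr + e = (1 + c)/m = (1 + 0.51) / 2.188 ≈ 0.690128.
With c = 0.51 and e = 0.0298, the reserve requirement is 0.690128 − 0.51 − 0.0298 = 0.150328.

15.0%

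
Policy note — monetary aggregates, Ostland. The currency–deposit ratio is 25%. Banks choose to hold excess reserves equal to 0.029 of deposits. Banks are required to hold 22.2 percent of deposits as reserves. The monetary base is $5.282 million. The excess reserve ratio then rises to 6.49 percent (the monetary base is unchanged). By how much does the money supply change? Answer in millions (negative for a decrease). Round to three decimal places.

Initially m₁ = (1 + 0.25) / (0.222 + 0.029 + 0.25) ≈ 2.49501, so M₁ = 2.49501 × 5.282 ≈ 13.1786 million.
After the change m₂ = (1 + 0.25) / (0.222 + 0.0649 + 0.25) ≈ 2.32818, so M₂ = 2.32818 × 5.282 ≈ 12.2974 million.
ΔM = M₂ − M₁ = 12.2974 − 13.1786 = -0.8812 million.

-0.881 million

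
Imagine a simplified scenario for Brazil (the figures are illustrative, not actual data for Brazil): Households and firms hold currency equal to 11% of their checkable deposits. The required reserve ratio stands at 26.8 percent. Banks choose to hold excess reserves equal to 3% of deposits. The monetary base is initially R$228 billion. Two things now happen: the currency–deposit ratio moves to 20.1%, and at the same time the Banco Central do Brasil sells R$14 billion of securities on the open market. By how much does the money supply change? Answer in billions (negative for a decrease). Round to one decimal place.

-105.2 billion

Before: m₁ = (1 + 0.11) / (0.268 + 0.03 + 0.11) ≈ 2.72059, MB₁ = 228, so M₁ = 2.72059 × 228 ≈ 620.2945 billion.
After: m₂ = (1 + 0.201) / (0.268 + 0.03 + 0.201) ≈ 2.40681, MB₂ = 228 − 14 = 214, so M₂ = 2.40681 × 214 ≈ 515.0573 billion.
ΔM = M₂ − M₁ = 515.0573 − 620.2945 = -105.2372 billion.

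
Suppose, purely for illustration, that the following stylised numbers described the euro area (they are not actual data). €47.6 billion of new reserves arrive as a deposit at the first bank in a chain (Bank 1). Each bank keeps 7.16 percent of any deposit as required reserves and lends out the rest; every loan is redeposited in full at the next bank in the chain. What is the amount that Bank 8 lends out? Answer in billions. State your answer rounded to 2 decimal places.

Each bank lends a fraction (1 − rr) = 0.9284 of the deposit it receives, so Bank 8 receives 47.6·0.9284^7 and lends 47.6·0.9284^8 ≈ 26.2717 billion.

€26.27 billion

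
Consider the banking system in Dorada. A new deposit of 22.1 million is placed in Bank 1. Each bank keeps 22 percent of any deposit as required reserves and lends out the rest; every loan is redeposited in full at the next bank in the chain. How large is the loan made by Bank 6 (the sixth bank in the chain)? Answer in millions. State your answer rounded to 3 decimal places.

Each bank lends a fraction (1 − rr) = 0.7800 of the deposit it receives, so Bank 6 receives 22.1·0.7800^5 and lends 22.1·0.7800^6 ≈ 4.9769 million.

4.977 million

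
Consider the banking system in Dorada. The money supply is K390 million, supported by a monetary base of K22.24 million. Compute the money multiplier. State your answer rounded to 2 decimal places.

17.54

The money multiplier is m = M / MB = 390 / 22.24 ≈ 17.53597.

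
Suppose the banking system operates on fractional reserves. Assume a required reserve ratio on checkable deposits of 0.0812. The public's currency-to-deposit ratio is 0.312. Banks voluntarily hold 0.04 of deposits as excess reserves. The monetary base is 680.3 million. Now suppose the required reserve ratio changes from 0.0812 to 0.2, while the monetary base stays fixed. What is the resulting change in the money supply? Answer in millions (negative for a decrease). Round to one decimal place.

Initially m₁ = (1 + 0.312) / (0.0812 + 0.04 + 0.312) ≈ 3.02862, so M₁ = 3.02862 × 680.3 ≈ 2060.3702 million.
After the change m₂ = (1 + 0.312) / (0.2 + 0.04 + 0.312) ≈ 2.37681, so M₂ = 2.37681 × 680.3 ≈ 1616.9438 million.
ΔM = M₂ − M₁ = 1616.9438 − 2060.3702 = -443.4264 million.

-443.4 million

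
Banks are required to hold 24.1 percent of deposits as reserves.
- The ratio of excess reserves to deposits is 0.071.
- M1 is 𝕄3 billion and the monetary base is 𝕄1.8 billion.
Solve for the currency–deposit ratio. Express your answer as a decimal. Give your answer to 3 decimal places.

0.720

Using m = M/MB = 3/1.8 ≈ 1.666667. From m = (1 + c)/(c + rr + e), rearranging gives 1 + c = m·(c + rr + e), so c·(1 − m) = m·(rr + e) − 1.
Hence c = [m·(rr + e) − 1]/(1 − m) = [1.666667 × (0.241 + 0.071) − 1] / (1 − 1.666667) ≈ 0.719999.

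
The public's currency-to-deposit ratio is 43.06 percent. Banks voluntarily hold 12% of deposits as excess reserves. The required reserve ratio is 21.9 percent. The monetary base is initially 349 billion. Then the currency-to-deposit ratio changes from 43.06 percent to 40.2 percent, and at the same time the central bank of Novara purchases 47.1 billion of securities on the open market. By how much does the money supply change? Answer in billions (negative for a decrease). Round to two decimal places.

100.68 billion

Before: m₁ = (1 + 0.4306) / (0.219 + 0.12 + 0.4306) ≈ 1.858888, MB₁ = 349, so M₁ = 1.858888 × 349 ≈ 648.7519 billion.
After: m₂ = (1 + 0.402) / (0.219 + 0.12 + 0.402) ≈ 1.892038, MB₂ = 349 + 47.1 = 396.1, so M₂ = 1.892038 × 396.1 ≈ 749.4363 billion.
ΔM = M₂ − M₁ = 749.4363 − 648.7519 = 100.6844 billion.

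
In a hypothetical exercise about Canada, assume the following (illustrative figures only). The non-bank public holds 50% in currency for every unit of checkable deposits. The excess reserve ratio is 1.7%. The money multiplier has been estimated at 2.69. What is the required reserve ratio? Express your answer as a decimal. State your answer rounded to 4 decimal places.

0.0406

Using m = 2.69. Since m = (1 + c)/(c + rr + e), the denominator satisfies c + rr + e = (1 + c)/m = (1 + 0.5) / 2.69 ≈ 0.557621.
With c = 0.5 and e = 0.017, the required reserve ratio is 0.557621 − 0.5 − 0.017 = 0.040621.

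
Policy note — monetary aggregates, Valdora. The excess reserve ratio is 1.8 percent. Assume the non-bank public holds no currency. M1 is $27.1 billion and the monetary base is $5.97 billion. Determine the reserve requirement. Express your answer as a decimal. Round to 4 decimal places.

Using m = M/MB = 27.1/5.97 ≈ 4.539363. Since m = (1 + c)/(c + rr + e), the denominator satisfies c + rr + e = (1 + c)/m = (1 + 0) / 4.539363 ≈ 0.220295.
With c = 0 and e = 0.018, the reserve requirement is 0.220295 − 0 − 0.018 = 0.202295.

0.2023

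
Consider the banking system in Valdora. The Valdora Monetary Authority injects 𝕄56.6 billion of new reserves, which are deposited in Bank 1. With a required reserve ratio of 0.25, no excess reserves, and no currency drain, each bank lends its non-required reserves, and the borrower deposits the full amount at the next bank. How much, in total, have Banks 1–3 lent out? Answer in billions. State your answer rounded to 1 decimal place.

Bank i lends (1 − rr)^i of the original deposit: Bank 1 lends 56.6·0.7500 = 42.4500, Bank 2 lends 56.6·0.7500² = 31.8375, and so on.
Summing a geometric series: total = 56.6·[0.7500·(1 − 0.7500^3) / (1 − 0.7500)] ≈ 98.1656 billion.

𝕄98.2 billion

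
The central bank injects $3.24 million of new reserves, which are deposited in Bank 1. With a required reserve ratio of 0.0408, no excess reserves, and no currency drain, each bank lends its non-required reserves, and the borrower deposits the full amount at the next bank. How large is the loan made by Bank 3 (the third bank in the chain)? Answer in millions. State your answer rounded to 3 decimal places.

$2.859 million

Each bank lends a fraction (1 − rr) = 0.9592 of the deposit it receives, so Bank 3 receives 3.24·0.9592^2 and lends 3.24·0.9592^3 ≈ 2.8594 million.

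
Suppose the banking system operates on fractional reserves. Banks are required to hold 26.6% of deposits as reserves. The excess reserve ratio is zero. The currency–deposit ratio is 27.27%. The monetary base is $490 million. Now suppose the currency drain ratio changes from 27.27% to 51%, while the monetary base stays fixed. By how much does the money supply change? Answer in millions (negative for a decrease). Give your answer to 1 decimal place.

-204.2 million

Initially m₁ = (1 + 0.2727) / (0.266 + 0.2727) ≈ 2.36254, so M₁ = 2.36254 × 490 = 1157.6446 million.
After the change m₂ = (1 + 0.51) / (0.266 + 0.51) ≈ 1.94588, so M₂ = 1.94588 × 490 = 953.4812 million.
ΔM = M₂ − M₁ = 953.4812 − 1157.6446 = -204.1634 million.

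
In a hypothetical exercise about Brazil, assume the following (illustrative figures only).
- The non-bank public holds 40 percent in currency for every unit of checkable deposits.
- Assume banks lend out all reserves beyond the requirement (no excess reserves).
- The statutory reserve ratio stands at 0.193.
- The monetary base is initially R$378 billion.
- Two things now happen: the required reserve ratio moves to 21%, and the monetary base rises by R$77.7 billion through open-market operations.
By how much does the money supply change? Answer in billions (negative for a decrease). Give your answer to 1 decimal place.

R$153.5 billion

Before: m₁ = (1 + 0.4) / (0.193 + 0.4) ≈ 2.36088, MB₁ = 378, so M₁ = 2.36088 × 378 ≈ 892.4126 billion.
After: m₂ = (1 + 0.4) / (0.21 + 0.4) ≈ 2.29508, MB₂ = 378 + 77.7 = 455.7, so M₂ = 2.29508 × 455.7 ≈ 1045.868 billion.
ΔM = M₂ − M₁ = 1045.868 − 892.4126 = 153.4554 billion.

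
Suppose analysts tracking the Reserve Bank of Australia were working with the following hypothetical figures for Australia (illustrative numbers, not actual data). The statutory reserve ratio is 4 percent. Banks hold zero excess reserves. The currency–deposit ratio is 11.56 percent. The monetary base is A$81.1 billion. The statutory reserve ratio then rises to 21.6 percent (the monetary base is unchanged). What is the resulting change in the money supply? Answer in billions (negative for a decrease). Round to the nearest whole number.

Initially m₁ = (1 + 0.1156) / (0.04 + 0.1156) ≈ 7.1697, so M₁ = 7.1697 × 81.1 ≈ 581.4627 billion.
After the change m₂ = (1 + 0.1156) / (0.216 + 0.1156) ≈ 3.3643, so M₂ = 3.3643 × 81.1 ≈ 272.8447 billion.
ΔM = M₂ − M₁ = 272.8447 − 581.4627 = -308.618 billion.

-309 billion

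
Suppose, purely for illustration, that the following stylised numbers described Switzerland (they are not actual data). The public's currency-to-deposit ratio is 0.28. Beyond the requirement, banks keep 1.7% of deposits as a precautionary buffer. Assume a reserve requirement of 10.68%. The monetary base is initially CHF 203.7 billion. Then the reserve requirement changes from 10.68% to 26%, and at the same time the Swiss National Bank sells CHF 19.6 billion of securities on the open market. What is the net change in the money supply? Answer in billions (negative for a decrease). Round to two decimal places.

Before: m₁ = (1 + 0.28) / (0.1068 + 0.017 + 0.28) ≈ 3.169886, MB₁ = 203.7, so M₁ = 3.169886 × 203.7 ≈ 645.7058 billion.
After: m₂ = (1 + 0.28) / (0.26 + 0.017 + 0.28) ≈ 2.298025, MB₂ = 203.7 − 19.6 = 184.1, so M₂ = 2.298025 × 184.1 ≈ 423.0664 billion.
ΔM = M₂ − M₁ = 423.0664 − 645.7058 = -222.6394 billion.

-222.64 billion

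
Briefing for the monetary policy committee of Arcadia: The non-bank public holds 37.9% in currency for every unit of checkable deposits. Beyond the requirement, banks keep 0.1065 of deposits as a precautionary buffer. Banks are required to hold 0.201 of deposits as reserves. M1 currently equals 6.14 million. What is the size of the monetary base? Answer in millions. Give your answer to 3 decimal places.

The money multiplier is m = (1 + c) / (rr + e + c) = (1 + 0.379) / (0.201 + 0.1065 + 0.379) ≈ 2.00874.
MB = M / m = 6.14 / 2.00874 ≈ 3.0566 million.

3.057 million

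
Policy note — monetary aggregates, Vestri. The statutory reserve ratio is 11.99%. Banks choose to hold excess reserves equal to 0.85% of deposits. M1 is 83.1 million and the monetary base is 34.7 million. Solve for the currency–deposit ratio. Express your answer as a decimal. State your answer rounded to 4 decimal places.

0.4965

Using m = M/MB = 83.1/34.7 ≈ 2.394813. From m = (1 + c)/(c + rr + e), rearranging gives 1 + c = m·(c + rr + e), so c·(1 − m) = m·(rr + e) − 1.
Hence c = [m·(rr + e) − 1]/(1 − m) = [2.394813 × (0.1199 + 0.0085) − 1] / (1 − 2.394813) ≈ 0.496487.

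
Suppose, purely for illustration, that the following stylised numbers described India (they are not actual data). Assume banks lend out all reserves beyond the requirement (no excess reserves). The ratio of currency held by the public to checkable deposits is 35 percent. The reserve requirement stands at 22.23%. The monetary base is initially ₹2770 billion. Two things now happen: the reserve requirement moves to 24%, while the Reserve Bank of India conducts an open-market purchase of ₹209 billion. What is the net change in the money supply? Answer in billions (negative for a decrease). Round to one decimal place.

₹282.2 billion

Before: m₁ = (1 + 0.35) / (0.2223 + 0.35) ≈ 2.358903, MB₁ = 2770, so M₁ = 2.358903 × 2770 ≈ 6534.1613 billion.
After: m₂ = (1 + 0.35) / (0.24 + 0.35) ≈ 2.288136, MB₂ = 2770 + 209 = 2979, so M₂ = 2.288136 × 2979 ≈ 6816.3571 billion.
ΔM = M₂ − M₁ = 6816.3571 − 6534.1613 = 282.1958 billion.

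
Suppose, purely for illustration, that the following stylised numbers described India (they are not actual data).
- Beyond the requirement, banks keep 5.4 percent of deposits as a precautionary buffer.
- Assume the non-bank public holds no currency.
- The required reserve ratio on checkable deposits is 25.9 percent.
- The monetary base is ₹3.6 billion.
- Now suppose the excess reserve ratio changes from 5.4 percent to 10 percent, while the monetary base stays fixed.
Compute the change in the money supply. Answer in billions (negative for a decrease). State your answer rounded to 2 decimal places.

-1.47 billion

Initially m₁ = 1 / (0.259 + 0.054) ≈ 3.1949, so M₁ = 3.1949 × 3.6 ≈ 11.5016 billion.
After the change m₂ = 1 / (0.259 + 0.1) ≈ 2.7855, so M₂ = 2.7855 × 3.6 = 10.0278 billion.
ΔM = M₂ − M₁ = 10.0278 − 11.5016 = -1.4738 billion.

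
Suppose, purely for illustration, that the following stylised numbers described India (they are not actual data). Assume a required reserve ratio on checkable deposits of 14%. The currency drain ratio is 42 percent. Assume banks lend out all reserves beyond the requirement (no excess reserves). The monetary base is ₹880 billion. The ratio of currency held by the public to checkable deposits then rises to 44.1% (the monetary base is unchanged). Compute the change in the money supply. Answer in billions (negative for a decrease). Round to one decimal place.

-48.8 billion

Initially m₁ = (1 + 0.42) / (0.14 + 0.42) ≈ 2.53571, so M₁ = 2.53571 × 880 = 2231.4248 billion.
After the change m₂ = (1 + 0.441) / (0.14 + 0.441) ≈ 2.48021, so M₂ = 2.48021 × 880 = 2182.5848 billion.
ΔM = M₂ − M₁ = 2182.5848 − 2231.4248 = -48.84 billion.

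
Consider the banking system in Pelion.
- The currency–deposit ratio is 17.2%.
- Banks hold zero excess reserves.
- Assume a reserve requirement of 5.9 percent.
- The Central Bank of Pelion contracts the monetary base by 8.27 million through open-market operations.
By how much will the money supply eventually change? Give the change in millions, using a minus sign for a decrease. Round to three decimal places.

The money multiplier is m = (1 + c) / (rr + c) = (1 + 0.172) / (0.059 + 0.172) ≈ 5.07359.
The sale removes 8.27 million of base, so ΔM = m × ΔMB = 5.07359 × (−8.27) ≈ -41.9586 million.

-41.959 million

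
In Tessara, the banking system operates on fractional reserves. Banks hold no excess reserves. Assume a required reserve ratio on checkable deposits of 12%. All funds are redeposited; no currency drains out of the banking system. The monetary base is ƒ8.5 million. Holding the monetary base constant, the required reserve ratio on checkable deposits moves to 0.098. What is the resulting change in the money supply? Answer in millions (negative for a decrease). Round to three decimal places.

ƒ15.901 million

Initially m₁ = 1 / (0.12) ≈ 8.33333, so M₁ = 8.33333 × 8.5 ≈ 70.8333 million.
After the change m₂ = 1 / (0.098) ≈ 10.20408, so M₂ = 10.20408 × 8.5 ≈ 86.7347 million.
ΔM = M₂ − M₁ = 86.7347 − 70.8333 = 15.9014 million.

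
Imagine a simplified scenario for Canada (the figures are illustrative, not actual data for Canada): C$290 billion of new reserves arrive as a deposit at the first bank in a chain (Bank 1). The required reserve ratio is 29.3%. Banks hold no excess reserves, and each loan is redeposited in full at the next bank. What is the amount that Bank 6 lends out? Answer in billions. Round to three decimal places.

Each bank lends a fraction (1 − rr) = 0.7070 of the deposit it receives, so Bank 6 receives 290·0.7070^5 and lends 290·0.7070^6 ≈ 36.2172 billion.

C$36.217 billion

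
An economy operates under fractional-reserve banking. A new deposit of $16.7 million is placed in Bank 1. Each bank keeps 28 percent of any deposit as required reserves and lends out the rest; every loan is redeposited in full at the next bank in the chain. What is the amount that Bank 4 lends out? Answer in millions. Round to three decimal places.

Each bank lends a fraction (1 − rr) = 0.7200 of the deposit it receives, so Bank 4 receives 16.7·0.7200^3 and lends 16.7·0.7200^4 ≈ 4.4879 million.

$4.488 million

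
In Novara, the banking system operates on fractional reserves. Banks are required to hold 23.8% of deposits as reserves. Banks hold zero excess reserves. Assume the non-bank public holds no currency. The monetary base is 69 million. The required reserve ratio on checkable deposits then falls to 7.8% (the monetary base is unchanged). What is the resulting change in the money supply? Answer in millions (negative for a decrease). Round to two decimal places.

594.70 million

Initially m₁ = 1 / (0.238) ≈ 4.20168, so M₁ = 4.20168 × 69 ≈ 289.9159 million.
After the change m₂ = 1 / (0.078) ≈ 12.82051, so M₂ = 12.82051 × 69 ≈ 884.6152 million.
ΔM = M₂ − M₁ = 884.6152 − 289.9159 = 594.6993 million.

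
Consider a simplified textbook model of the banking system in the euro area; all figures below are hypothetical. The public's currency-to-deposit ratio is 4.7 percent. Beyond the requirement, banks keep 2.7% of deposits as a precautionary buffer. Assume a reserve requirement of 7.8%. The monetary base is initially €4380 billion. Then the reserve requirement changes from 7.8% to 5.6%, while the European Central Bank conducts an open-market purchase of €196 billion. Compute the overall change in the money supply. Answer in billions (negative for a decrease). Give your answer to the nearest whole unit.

€6684 billion

Before: m₁ = (1 + 0.047) / (0.078 + 0.027 + 0.047) ≈ 6.88816, MB₁ = 4380, so M₁ = 6.88816 × 4380 = 30170.1408 billion.
After: m₂ = (1 + 0.047) / (0.056 + 0.027 + 0.047) ≈ 8.05385, MB₂ = 4380 + 196 = 4576, so M₂ = 8.05385 × 4576 = 36854.4176 billion.
ΔM = M₂ − M₁ = 36854.4176 − 30170.1408 = 6684.2768 billion.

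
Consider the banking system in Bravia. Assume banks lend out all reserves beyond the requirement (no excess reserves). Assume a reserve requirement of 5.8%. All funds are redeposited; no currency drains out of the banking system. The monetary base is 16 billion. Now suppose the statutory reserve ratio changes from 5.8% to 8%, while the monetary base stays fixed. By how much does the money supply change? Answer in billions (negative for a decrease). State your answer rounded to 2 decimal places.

-75.86 billion

Initially m₁ = 1 / (0.058) ≈ 17.24138, so M₁ = 17.24138 × 16 ≈ 275.8621 billion.
After the change m₂ = 1 / (0.08) = 12.5, so M₂ = 12.5 × 16 = 200 billion.
ΔM = M₂ − M₁ = 200 − 275.8621 = -75.8621 billion.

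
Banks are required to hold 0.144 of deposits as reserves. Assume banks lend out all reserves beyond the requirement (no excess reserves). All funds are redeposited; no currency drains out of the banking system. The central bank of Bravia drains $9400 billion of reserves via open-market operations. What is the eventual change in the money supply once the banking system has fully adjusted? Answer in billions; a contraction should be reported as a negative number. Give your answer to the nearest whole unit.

-65278 billion

The simple money multiplier is m = 1/rr = 1/0.144 ≈ 6.94444.
An open-market sale reduces the monetary base by 9400 billion, so ΔM = m × ΔMB = 6.94444 × (−9400) = -65277.736 billion.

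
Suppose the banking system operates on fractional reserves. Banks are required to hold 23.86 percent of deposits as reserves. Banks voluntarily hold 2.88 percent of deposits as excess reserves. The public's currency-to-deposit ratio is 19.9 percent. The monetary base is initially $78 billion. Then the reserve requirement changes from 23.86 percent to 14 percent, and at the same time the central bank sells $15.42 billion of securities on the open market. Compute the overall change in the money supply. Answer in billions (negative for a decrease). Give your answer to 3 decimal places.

Before: m₁ = (1 + 0.199) / (0.2386 + 0.0288 + 0.199) ≈ 2.570755, MB₁ = 78, so M₁ = 2.570755 × 78 ≈ 200.5189 billion.
After: m₂ = (1 + 0.199) / (0.14 + 0.0288 + 0.199) ≈ 3.259924, MB₂ = 78 − 15.42 = 62.58, so M₂ = 3.259924 × 62.58 ≈ 204.006 billion.
ΔM = M₂ − M₁ = 204.006 − 200.5189 = 3.4871 billion.

$3.487 billion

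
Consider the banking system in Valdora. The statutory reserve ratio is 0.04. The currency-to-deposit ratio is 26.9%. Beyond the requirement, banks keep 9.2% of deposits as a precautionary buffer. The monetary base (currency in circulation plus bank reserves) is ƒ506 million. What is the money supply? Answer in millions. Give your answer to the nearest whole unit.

The money multiplier is m = (1 + c) / (rr + e + c) = (1 + 0.269) / (0.04 + 0.092 + 0.269) ≈ 3.1646.
So M = m × MB = 3.1646 × 506 = 1601.2876 million.

ƒ1601 million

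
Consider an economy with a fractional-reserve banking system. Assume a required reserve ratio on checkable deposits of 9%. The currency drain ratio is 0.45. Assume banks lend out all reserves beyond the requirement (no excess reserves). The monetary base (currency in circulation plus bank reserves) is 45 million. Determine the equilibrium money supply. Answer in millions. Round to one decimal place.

120.8 million

The money multiplier is m = (1 + c) / (rr + c) = (1 + 0.45) / (0.09 + 0.45) ≈ 2.6852.
So M = m × MB = 2.6852 × 45 = 120.834 million.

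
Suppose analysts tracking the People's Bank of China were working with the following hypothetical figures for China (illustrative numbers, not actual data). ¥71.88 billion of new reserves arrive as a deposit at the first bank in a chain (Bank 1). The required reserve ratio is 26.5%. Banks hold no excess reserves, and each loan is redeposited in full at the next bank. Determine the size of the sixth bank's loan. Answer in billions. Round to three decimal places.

Each bank lends a fraction (1 − rr) = 0.7350 of the deposit it receives, so Bank 6 receives 71.88·0.7350^5 and lends 71.88·0.7350^6 ≈ 11.3327 billion.

¥11.333 billion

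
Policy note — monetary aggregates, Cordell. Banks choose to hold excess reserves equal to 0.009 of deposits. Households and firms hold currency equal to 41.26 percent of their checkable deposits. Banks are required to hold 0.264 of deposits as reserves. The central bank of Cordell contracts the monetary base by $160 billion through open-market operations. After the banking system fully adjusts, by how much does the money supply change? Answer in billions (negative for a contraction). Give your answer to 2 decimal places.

-329.66 billion

The money multiplier is m = (1 + c) / (rr + e + c) = (1 + 0.4126) / (0.264 + 0.009 + 0.4126) ≈ 2.060385.
The sale removes 160 billion of base, so ΔM = m × ΔMB = 2.060385 × (−160) = -329.6616 billion.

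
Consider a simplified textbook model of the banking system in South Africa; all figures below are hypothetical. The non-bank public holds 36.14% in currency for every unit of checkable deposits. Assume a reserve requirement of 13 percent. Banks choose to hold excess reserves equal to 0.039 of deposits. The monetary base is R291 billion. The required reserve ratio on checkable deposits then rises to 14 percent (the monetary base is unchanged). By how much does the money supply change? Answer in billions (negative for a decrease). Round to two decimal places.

Initially m₁ = (1 + 0.3614) / (0.13 + 0.039 + 0.3614) ≈ 2.566742, so M₁ = 2.566742 × 291 ≈ 746.9219 billion.
After the change m₂ = (1 + 0.3614) / (0.14 + 0.039 + 0.3614) ≈ 2.519245, so M₂ = 2.519245 × 291 ≈ 733.1003 billion.
ΔM = M₂ − M₁ = 733.1003 − 746.9219 = -13.8216 billion.

-13.82 billion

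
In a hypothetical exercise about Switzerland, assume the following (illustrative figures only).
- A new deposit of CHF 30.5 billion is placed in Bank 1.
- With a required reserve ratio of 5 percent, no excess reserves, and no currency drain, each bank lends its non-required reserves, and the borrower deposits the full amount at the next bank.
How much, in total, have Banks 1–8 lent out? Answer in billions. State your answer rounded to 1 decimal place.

CHF 195.0 billion

Bank i lends (1 − rr)^i of the original deposit: Bank 1 lends 30.5·0.9500 = 28.9750, Bank 2 lends 30.5·0.9500² ≈ 27.5262, and so on.
Summing a geometric series: total = 30.5·[0.9500·(1 − 0.9500^8) / (1 − 0.9500)] ≈ 195.0479 billion.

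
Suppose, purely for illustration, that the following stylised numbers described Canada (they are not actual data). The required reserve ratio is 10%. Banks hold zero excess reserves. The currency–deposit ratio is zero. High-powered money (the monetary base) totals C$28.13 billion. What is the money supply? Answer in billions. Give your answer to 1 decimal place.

C$281.3 billion

With no currency drain or excess reserves, the money multiplier is m = 1/rr = 1/0.1 = 10.
Money supply M = m × MB = 10 × 28.13 = 281.3 billion.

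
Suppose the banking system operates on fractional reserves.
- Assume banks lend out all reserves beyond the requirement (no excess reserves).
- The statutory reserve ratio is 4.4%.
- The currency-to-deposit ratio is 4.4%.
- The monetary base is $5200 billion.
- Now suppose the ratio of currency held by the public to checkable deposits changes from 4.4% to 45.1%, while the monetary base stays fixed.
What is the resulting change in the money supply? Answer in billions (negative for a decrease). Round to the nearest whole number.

Initially m₁ = (1 + 0.044) / (0.044 + 0.044) ≈ 11.86364, so M₁ = 11.86364 × 5200 = 61690.928 billion.
After the change m₂ = (1 + 0.451) / (0.044 + 0.451) ≈ 2.93131, so M₂ = 2.93131 × 5200 = 15242.812 billion.
ΔM = M₂ − M₁ = 15242.812 − 61690.928 = -46448.116 billion.

-46448 billion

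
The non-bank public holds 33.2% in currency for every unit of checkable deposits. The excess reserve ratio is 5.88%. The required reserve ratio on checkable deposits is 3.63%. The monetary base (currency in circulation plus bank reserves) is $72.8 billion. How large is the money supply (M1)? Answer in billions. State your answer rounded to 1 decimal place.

The money multiplier is m = (1 + c) / (rr + e + c) = (1 + 0.332) / (0.0363 + 0.0588 + 0.332) ≈ 3.1187.
So M = m × MB = 3.1187 × 72.8 ≈ 227.0414 billion.

$227.0 billion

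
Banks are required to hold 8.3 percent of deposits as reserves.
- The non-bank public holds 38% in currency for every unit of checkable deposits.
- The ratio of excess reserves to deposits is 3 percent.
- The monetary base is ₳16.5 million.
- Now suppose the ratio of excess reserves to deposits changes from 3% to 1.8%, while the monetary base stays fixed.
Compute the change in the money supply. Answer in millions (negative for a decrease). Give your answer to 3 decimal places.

Initially m₁ = (1 + 0.38) / (0.083 + 0.03 + 0.38) ≈ 2.799189, so M₁ = 2.799189 × 16.5 ≈ 46.1866 million.
After the change m₂ = (1 + 0.38) / (0.083 + 0.018 + 0.38) ≈ 2.869023, so M₂ = 2.869023 × 16.5 ≈ 47.3389 million.
ΔM = M₂ − M₁ = 47.3389 − 46.1866 = 1.1523 million.

₳1.152 million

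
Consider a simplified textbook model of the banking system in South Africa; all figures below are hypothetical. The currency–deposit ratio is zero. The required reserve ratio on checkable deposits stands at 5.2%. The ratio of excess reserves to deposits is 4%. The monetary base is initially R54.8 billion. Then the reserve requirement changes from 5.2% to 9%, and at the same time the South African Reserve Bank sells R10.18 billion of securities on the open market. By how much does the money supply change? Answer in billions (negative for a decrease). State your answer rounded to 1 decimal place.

-252.4 billion

Before: m₁ = 1 / (0.052 + 0.04) ≈ 10.8696, MB₁ = 54.8, so M₁ = 10.8696 × 54.8 ≈ 595.6541 billion.
After: m₂ = 1 / (0.09 + 0.04) ≈ 7.6923, MB₂ = 54.8 − 10.18 = 44.62, so M₂ = 7.6923 × 44.62 ≈ 343.2304 billion.
ΔM = M₂ − M₁ = 343.2304 − 595.6541 = -252.4237 billion.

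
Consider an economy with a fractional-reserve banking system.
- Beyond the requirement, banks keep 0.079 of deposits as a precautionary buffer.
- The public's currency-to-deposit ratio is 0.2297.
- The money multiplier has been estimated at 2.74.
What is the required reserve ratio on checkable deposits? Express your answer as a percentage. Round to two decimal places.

Using m = 2.74. Since m = (1 + c)/(c + rr + e), the denominator satisfies c + rr + e = (1 + c)/m = (1 + 0.2297) / 2.74 ≈ 0.448796.
With c = 0.2297 and e = 0.079, the required reserve ratio on checkable deposits is 0.448796 − 0.2297 − 0.079 = 0.140096.

14.01%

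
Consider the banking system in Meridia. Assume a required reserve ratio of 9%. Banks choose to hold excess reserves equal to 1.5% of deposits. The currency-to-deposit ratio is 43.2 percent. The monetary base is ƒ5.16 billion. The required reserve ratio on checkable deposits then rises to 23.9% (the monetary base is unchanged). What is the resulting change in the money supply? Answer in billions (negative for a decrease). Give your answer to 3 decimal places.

Initially m₁ = (1 + 0.432) / (0.09 + 0.015 + 0.432) ≈ 2.66667, so M₁ = 2.66667 × 5.16 ≈ 13.76 billion.
After the change m₂ = (1 + 0.432) / (0.239 + 0.015 + 0.432) ≈ 2.08746, so M₂ = 2.08746 × 5.16 ≈ 10.7713 billion.
ΔM = M₂ − M₁ = 10.7713 − 13.76 = -2.9887 billion.

-2.989 billion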